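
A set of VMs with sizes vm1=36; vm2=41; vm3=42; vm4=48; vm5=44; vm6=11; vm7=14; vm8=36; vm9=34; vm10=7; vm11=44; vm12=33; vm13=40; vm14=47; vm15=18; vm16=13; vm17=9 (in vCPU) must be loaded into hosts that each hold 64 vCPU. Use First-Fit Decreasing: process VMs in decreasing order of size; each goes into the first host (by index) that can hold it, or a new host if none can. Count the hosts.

Sorted descending: 48, 47, 44, 44, 42, 41, 40, 36, 36, 34, 33, 18, 14, 13, 11, 9, 7.
48 vCPU → host 1 (remaining 16 vCPU)
47 vCPU → host 2 (remaining 17 vCPU)
44 vCPU → host 3 (remaining 20 vCPU)
44 vCPU → host 4 (remaining 20 vCPU)
42 vCPU → host 5 (remaining 22 vCPU)
41 vCPU → host 6 (remaining 23 vCPU)
40 vCPU → host 7 (remaining 24 vCPU)
36 vCPU → host 8 (remaining 28 vCPU)
36 vCPU → host 9 (remaining 28 vCPU)
34 vCPU → host 10 (remaining 30 vCPU)
33 vCPU → host 11 (remaining 31 vCPU)
18 vCPU → host 3 (remaining 2 vCPU)
14 vCPU → host 1 (remaining 2 vCPU)
13 vCPU → host 2 (remaining 4 vCPU)
11 vCPU → host 4 (remaining 9 vCPU)
9 vCPU → host 4 (remaining 0 vCPU)
7 vCPU → host 5 (remaining 15 vCPU)
Final hosts: [48,14] [47,13] [44,18] [44,11,9] [42,7] [41] [40] [36] [36] [34] [33].

11 hosts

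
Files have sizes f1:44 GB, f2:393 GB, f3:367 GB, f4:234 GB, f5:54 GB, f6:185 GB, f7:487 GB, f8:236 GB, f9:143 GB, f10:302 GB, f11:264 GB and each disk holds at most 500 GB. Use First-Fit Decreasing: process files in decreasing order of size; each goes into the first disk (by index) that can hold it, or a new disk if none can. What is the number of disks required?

Sorted descending: 487, 393, 367, 302, 264, 236, 234, 185, 143, 54, 44.
disk 1: place 487 GB, 13 GB left
disk 2: place 393 GB, 107 GB left
disk 3: place 367 GB, 133 GB left
disk 4: place 302 GB, 198 GB left
disk 5: place 264 GB, 236 GB left
disk 5: place 236 GB, 0 GB left
disk 6: place 234 GB, 266 GB left
disk 4: place 185 GB, 13 GB left
disk 6: place 143 GB, 123 GB left
disk 2: place 54 GB, 53 GB left
disk 2: place 44 GB, 9 GB left

6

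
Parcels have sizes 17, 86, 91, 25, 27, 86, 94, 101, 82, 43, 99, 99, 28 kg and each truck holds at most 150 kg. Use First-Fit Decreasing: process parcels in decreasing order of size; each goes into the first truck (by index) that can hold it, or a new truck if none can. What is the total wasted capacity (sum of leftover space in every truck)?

Sorted descending: 101, 99, 99, 94, 91, 86, 86, 82, 43, 28, 27, 25, 17.
Put 101 kg in truck 1; 49 kg remain.
Put 99 kg in truck 2; 51 kg remain.
Put 99 kg in truck 3; 51 kg remain.
Put 94 kg in truck 4; 56 kg remain.
Put 91 kg in truck 5; 59 kg remain.
Put 86 kg in truck 6; 64 kg remain.
Put 86 kg in truck 7; 64 kg remain.
Put 82 kg in truck 8; 68 kg remain.
Put 43 kg in truck 1; 6 kg remain.
Put 28 kg in truck 2; 23 kg remain.
Put 27 kg in truck 3; 24 kg remain.
Put 25 kg in truck 4; 31 kg remain.
Put 17 kg in truck 2; 6 kg remain.
8 trucks × 150 kg = 1200 kg; used 878 kg; unused 322 kg.

322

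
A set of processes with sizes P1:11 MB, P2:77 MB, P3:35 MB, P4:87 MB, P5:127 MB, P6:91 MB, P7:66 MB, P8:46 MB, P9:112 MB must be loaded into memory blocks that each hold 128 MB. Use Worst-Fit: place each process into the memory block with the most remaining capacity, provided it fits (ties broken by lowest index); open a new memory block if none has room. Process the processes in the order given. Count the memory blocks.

memory block 1: place P1 (11 MB), 117 MB left
memory block 1: place P2 (77 MB), 40 MB left
memory block 1: place P3 (35 MB), 5 MB left
memory block 2: place P4 (87 MB), 41 MB left
memory block 3: place P5 (127 MB), 1 MB left
memory block 4: place P6 (91 MB), 37 MB left
memory block 5: place P7 (66 MB), 62 MB left
memory block 5: place P8 (46 MB), 16 MB left
memory block 6: place P9 (112 MB), 16 MB left

6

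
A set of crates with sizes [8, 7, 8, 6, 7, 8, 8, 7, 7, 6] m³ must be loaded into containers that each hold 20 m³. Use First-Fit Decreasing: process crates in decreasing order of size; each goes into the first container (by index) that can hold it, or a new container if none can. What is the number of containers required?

4

Sorted descending: 8, 8, 8, 8, 7, 7, 7, 7, 6, 6.
8 m³ → container 1 (remaining 12 m³)
8 m³ → container 1 (remaining 4 m³)
8 m³ → container 2 (remaining 12 m³)
8 m³ → container 2 (remaining 4 m³)
7 m³ → container 3 (remaining 13 m³)
7 m³ → container 3 (remaining 6 m³)
7 m³ → container 4 (remaining 13 m³)
7 m³ → container 4 (remaining 6 m³)
6 m³ → container 3 (remaining 0 m³)
6 m³ → container 4 (remaining 0 m³)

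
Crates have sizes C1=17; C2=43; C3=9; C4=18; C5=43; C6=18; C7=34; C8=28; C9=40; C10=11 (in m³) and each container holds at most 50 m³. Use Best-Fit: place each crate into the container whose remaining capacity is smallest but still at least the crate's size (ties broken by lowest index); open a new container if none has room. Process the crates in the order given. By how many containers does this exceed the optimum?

Best-Fit: [17,9,18] [43] [43] [18,28] [34,11] [40] → 6 containers.
Total size 261 m³; any packing needs at least ⌈261/50⌉ = 6 containers.
So 6 is already optimal.

0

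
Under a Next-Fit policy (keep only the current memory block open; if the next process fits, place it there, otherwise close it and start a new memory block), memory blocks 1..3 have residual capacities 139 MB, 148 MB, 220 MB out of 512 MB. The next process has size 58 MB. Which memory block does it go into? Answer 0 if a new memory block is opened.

Next-Fit only looks at memory block 3, which has 220 MB free.
58 MB fits there.

3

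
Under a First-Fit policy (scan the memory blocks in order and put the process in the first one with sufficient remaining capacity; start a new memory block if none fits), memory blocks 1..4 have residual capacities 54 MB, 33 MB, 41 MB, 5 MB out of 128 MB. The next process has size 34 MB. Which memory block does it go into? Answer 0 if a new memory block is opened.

Memory blocks with room: memory block 1 (54 MB), memory block 3 (41 MB).
The first with room is memory block 1.

1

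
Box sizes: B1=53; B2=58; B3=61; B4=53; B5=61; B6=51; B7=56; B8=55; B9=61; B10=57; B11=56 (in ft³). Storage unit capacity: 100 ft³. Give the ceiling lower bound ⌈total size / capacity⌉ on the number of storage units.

7

Total size = 53 + 58 + 61 + 53 + 61 + 51 + 56 + 55 + 61 + 57 + 56 = 622 ft³.
⌈622 / 100⌉ = 7.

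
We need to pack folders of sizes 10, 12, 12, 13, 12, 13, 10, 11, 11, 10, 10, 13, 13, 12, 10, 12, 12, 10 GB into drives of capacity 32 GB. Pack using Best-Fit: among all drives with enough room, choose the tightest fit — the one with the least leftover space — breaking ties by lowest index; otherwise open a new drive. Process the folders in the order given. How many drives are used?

drive 1: place 10 GB, 22 GB left
drive 1: place 12 GB, 10 GB left
drive 2: place 12 GB, 20 GB left
drive 2: place 13 GB, 7 GB left
drive 3: place 12 GB, 20 GB left
drive 3: place 13 GB, 7 GB left
drive 1: place 10 GB, 0 GB left
drive 4: place 11 GB, 21 GB left
drive 4: place 11 GB, 10 GB left
drive 4: place 10 GB, 0 GB left
drive 5: place 10 GB, 22 GB left
drive 5: place 13 GB, 9 GB left
drive 6: place 13 GB, 19 GB left
drive 6: place 12 GB, 7 GB left
drive 7: place 10 GB, 22 GB left
drive 7: place 12 GB, 10 GB left
drive 8: place 12 GB, 20 GB left
drive 7: place 10 GB, 0 GB left

8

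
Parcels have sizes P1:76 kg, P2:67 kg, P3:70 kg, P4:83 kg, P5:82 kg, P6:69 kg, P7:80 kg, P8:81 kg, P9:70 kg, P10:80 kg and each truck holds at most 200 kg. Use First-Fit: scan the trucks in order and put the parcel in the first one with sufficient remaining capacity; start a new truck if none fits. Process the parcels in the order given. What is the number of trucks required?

truck 1: place P1 (76 kg), 124 kg left
truck 1: place P2 (67 kg), 57 kg left
truck 2: place P3 (70 kg), 130 kg left
truck 2: place P4 (83 kg), 47 kg left
truck 3: place P5 (82 kg), 118 kg left
truck 3: place P6 (69 kg), 49 kg left
truck 4: place P7 (80 kg), 120 kg left
truck 4: place P8 (81 kg), 39 kg left
truck 5: place P9 (70 kg), 130 kg left
truck 5: place P10 (80 kg), 50 kg left

5 trucks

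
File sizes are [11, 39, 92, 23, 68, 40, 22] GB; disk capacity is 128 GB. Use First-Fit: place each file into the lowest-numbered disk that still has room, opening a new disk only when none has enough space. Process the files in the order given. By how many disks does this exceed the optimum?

0

First-Fit: [11,39,23,40] [92,22] [68] → 3 disks.
Total size 295 GB; any packing needs at least ⌈295/128⌉ = 3 disks.
So 3 is already optimal.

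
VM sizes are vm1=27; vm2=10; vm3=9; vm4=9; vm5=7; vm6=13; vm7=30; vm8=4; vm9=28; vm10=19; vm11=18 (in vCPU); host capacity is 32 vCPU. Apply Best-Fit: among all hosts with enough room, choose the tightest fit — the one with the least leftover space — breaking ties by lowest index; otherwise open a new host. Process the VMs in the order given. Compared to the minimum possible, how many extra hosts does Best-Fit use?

1

Best-Fit: [27] [10,9,9,4] [7,13] [30] [28] [19] [18] → 7 hosts.
Total size 174 vCPU; any packing needs at least ⌈174/32⌉ = 6 hosts.
An optimal packing achieves that bound: [30] [28,4] [27] [19,13] [18,10] [9,9,7] → 6 hosts.
Excess: 7 − 6 = 1.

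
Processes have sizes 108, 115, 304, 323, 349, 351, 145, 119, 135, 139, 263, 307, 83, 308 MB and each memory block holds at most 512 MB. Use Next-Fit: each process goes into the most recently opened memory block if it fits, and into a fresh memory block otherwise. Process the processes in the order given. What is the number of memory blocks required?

108 MB → memory block 1 (remaining 404 MB)
115 MB → memory block 1 (remaining 289 MB)
304 MB → memory block 2 (remaining 208 MB)
323 MB → memory block 3 (remaining 189 MB)
349 MB → memory block 4 (remaining 163 MB)
351 MB → memory block 5 (remaining 161 MB)
145 MB → memory block 5 (remaining 16 MB)
119 MB → memory block 6 (remaining 393 MB)
135 MB → memory block 6 (remaining 258 MB)
139 MB → memory block 6 (remaining 119 MB)
263 MB → memory block 7 (remaining 249 MB)
307 MB → memory block 8 (remaining 205 MB)
83 MB → memory block 8 (remaining 122 MB)
308 MB → memory block 9 (remaining 204 MB)

9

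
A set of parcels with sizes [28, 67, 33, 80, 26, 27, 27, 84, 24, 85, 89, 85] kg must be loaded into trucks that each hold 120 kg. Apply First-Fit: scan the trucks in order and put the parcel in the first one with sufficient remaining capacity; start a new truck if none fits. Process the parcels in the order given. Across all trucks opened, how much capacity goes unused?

truck 1: place 28 kg, 92 kg left
truck 1: place 67 kg, 25 kg left
truck 2: place 33 kg, 87 kg left
truck 2: place 80 kg, 7 kg left
truck 3: place 26 kg, 94 kg left
truck 3: place 27 kg, 67 kg left
truck 3: place 27 kg, 40 kg left
truck 4: place 84 kg, 36 kg left
truck 1: place 24 kg, 1 kg left
truck 5: place 85 kg, 35 kg left
truck 6: place 89 kg, 31 kg left
truck 7: place 85 kg, 35 kg left
7 trucks × 120 kg = 840 kg; used 655 kg; unused 185 kg.

185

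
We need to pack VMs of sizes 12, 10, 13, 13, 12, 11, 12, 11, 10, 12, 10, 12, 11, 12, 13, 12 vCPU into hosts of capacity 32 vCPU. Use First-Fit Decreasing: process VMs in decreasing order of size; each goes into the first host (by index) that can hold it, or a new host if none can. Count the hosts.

Sorted descending: 13, 13, 13, 12, 12, 12, 12, 12, 12, 12, 11, 11, 11, 10, 10, 10.
Put 13 vCPU in host 1; 19 vCPU remain.
Put 13 vCPU in host 1; 6 vCPU remain.
Put 13 vCPU in host 2; 19 vCPU remain.
Put 12 vCPU in host 2; 7 vCPU remain.
Put 12 vCPU in host 3; 20 vCPU remain.
Put 12 vCPU in host 3; 8 vCPU remain.
Put 12 vCPU in host 4; 20 vCPU remain.
Put 12 vCPU in host 4; 8 vCPU remain.
Put 12 vCPU in host 5; 20 vCPU remain.
Put 12 vCPU in host 5; 8 vCPU remain.
Put 11 vCPU in host 6; 21 vCPU remain.
Put 11 vCPU in host 6; 10 vCPU remain.
Put 11 vCPU in host 7; 21 vCPU remain.
Put 10 vCPU in host 6; 0 vCPU remain.
Put 10 vCPU in host 7; 11 vCPU remain.
Put 10 vCPU in host 7; 1 vCPU remain.

7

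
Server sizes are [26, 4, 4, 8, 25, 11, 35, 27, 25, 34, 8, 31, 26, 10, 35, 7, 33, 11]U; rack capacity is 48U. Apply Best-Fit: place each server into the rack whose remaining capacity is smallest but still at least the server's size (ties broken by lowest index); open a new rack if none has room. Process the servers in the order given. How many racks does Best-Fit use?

26U → rack 1 (remaining 22U)
4U → rack 1 (remaining 18U)
4U → rack 1 (remaining 14U)
8U → rack 1 (remaining 6U)
25U → rack 2 (remaining 23U)
11U → rack 2 (remaining 12U)
35U → rack 3 (remaining 13U)
27U → rack 4 (remaining 21U)
25U → rack 5 (remaining 23U)
34U → rack 6 (remaining 14U)
8U → rack 2 (remaining 4U)
31U → rack 7 (remaining 17U)
26U → rack 8 (remaining 22U)
10U → rack 3 (remaining 3U)
35U → rack 9 (remaining 13U)
7U → rack 9 (remaining 6U)
33U → rack 10 (remaining 15U)
11U → rack 6 (remaining 3U)
Final racks: [26,4,4,8] [25,11,8] [35,10] [27] [25] [34,11] [31] [26] [35,7] [33].

10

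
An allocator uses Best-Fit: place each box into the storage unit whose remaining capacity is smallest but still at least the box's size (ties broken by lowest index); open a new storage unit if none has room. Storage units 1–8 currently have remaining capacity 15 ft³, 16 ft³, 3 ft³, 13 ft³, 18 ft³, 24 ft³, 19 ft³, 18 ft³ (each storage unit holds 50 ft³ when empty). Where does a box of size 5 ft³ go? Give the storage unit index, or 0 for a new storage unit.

4

Storage units with room: storage unit 1 (15 ft³), storage unit 2 (16 ft³), storage unit 4 (13 ft³), storage unit 5 (18 ft³), storage unit 6 (24 ft³), storage unit 7 (19 ft³), storage unit 8 (18 ft³).
Tightest fit is storage unit 4 with 13 ft³ free.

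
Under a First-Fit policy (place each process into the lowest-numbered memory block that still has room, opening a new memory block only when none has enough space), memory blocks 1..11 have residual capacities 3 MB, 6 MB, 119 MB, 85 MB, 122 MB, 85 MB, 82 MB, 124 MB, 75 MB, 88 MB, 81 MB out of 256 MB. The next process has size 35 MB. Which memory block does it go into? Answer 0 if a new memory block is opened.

Memory blocks with room: memory block 3 (119 MB), memory block 4 (85 MB), memory block 5 (122 MB), memory block 6 (85 MB), memory block 7 (82 MB), memory block 8 (124 MB), memory block 9 (75 MB), memory block 10 (88 MB), memory block 11 (81 MB).
The first with room is memory block 3.

3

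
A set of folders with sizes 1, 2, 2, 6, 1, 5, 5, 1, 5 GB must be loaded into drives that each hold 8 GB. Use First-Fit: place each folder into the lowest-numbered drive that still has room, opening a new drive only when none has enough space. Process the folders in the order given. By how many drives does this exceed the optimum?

1

First-Fit: [1,2,2,1,1] [6] [5] [5] [5] → 5 drives.
Total size 28 GB; any packing needs at least ⌈28/8⌉ = 4 drives.
An optimal packing achieves that bound: [6,2] [5,2,1] [5,1,1] [5] → 4 drives.
Excess: 5 − 4 = 1.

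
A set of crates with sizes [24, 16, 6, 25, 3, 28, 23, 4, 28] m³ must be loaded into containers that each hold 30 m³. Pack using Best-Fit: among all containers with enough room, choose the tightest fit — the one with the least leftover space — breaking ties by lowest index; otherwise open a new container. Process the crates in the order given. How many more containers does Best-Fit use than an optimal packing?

0

Best-Fit: [24,6] [16] [25,3] [28] [23,4] [28] → 6 containers.
Total size 157 m³; any packing needs at least ⌈157/30⌉ = 6 containers.
So 6 is already optimal.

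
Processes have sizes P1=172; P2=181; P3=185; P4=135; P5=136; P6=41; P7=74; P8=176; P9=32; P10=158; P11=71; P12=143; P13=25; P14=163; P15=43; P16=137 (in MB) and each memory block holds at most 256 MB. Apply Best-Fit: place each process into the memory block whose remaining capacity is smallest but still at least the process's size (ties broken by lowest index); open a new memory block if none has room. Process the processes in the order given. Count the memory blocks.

10

memory block 1: place P1 (172 MB), 84 MB left
memory block 2: place P2 (181 MB), 75 MB left
memory block 3: place P3 (185 MB), 71 MB left
memory block 4: place P4 (135 MB), 121 MB left
memory block 5: place P5 (136 MB), 120 MB left
memory block 3: place P6 (41 MB), 30 MB left
memory block 2: place P7 (74 MB), 1 MB left
memory block 6: place P8 (176 MB), 80 MB left
memory block 6: place P9 (32 MB), 48 MB left
memory block 7: place P10 (158 MB), 98 MB left
memory block 1: place P11 (71 MB), 13 MB left
memory block 8: place P12 (143 MB), 113 MB left
memory block 3: place P13 (25 MB), 5 MB left
memory block 9: place P14 (163 MB), 93 MB left
memory block 6: place P15 (43 MB), 5 MB left
memory block 10: place P16 (137 MB), 119 MB left
Final memory blocks: [172,71] [181,74] [185,41,25] [135] [136] [176,32,43] [158] [143] [163] [137].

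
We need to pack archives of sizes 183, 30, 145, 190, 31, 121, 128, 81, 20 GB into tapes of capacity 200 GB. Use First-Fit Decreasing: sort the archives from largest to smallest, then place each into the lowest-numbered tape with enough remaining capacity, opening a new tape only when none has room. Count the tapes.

6

Sorted descending: 190, 183, 145, 128, 121, 81, 31, 30, 20.
190 GB → tape 1 (remaining 10 GB)
183 GB → tape 2 (remaining 17 GB)
145 GB → tape 3 (remaining 55 GB)
128 GB → tape 4 (remaining 72 GB)
121 GB → tape 5 (remaining 79 GB)
81 GB → tape 6 (remaining 119 GB)
31 GB → tape 3 (remaining 24 GB)
30 GB → tape 4 (remaining 42 GB)
20 GB → tape 3 (remaining 4 GB)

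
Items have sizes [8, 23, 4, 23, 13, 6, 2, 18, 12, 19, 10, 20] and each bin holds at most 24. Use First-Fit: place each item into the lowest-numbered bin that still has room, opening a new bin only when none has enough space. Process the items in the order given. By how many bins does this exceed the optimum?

First-Fit: [8,4,6,2] [23] [23] [13,10] [18] [12] [19] [20] → 8 bins.
Total size 158; any packing needs at least ⌈158/24⌉ = 7 bins.
An optimal packing achieves that bound: [23] [23] [20,4] [19,2] [18,6] [13,10] [12,8] → 7 bins.
Excess: 8 − 7 = 1.

1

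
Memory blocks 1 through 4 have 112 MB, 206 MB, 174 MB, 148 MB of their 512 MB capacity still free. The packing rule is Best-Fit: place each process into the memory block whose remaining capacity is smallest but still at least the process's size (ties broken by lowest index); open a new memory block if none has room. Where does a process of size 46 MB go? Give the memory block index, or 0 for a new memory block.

Memory blocks with room: memory block 1 (112 MB), memory block 2 (206 MB), memory block 3 (174 MB), memory block 4 (148 MB).
Tightest fit is memory block 1 with 112 MB free.

1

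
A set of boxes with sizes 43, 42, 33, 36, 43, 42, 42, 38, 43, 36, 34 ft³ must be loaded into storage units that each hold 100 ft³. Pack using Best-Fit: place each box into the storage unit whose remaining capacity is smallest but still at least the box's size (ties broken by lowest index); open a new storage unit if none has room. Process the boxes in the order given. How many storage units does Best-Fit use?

6 storage units

Put 43 ft³ in storage unit 1; 57 ft³ remain.
Put 42 ft³ in storage unit 1; 15 ft³ remain.
Put 33 ft³ in storage unit 2; 67 ft³ remain.
Put 36 ft³ in storage unit 2; 31 ft³ remain.
Put 43 ft³ in storage unit 3; 57 ft³ remain.
Put 42 ft³ in storage unit 3; 15 ft³ remain.
Put 42 ft³ in storage unit 4; 58 ft³ remain.
Put 38 ft³ in storage unit 4; 20 ft³ remain.
Put 43 ft³ in storage unit 5; 57 ft³ remain.
Put 36 ft³ in storage unit 5; 21 ft³ remain.
Put 34 ft³ in storage unit 6; 66 ft³ remain.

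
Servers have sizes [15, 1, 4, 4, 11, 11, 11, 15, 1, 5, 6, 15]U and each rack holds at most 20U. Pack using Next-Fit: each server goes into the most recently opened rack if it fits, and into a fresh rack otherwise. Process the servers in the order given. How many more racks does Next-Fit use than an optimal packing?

Next-Fit: [15,1,4] [4,11] [11] [11] [15,1] [5,6] [15] → 7 racks.
6 servers exceed 10U (half the capacity), and no two of those can share a rack, so at least 6 racks are needed.
An optimal packing achieves that bound: [15,5] [15,4,1] [15,4,1] [11,6] [11] [11] → 6 racks.
Excess: 7 − 6 = 1.

1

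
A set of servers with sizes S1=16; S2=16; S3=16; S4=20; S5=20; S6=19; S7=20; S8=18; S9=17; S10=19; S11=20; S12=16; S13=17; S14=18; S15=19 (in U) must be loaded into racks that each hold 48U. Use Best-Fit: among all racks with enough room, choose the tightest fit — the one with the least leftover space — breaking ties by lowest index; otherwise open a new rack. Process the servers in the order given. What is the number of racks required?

rack 1: place S1 (16U), 32U left
rack 1: place S2 (16U), 16U left
rack 1: place S3 (16U), 0U left
rack 2: place S4 (20U), 28U left
rack 2: place S5 (20U), 8U left
rack 3: place S6 (19U), 29U left
rack 3: place S7 (20U), 9U left
rack 4: place S8 (18U), 30U left
rack 4: place S9 (17U), 13U left
rack 5: place S10 (19U), 29U left
rack 5: place S11 (20U), 9U left
rack 6: place S12 (16U), 32U left
rack 6: place S13 (17U), 15U left
rack 7: place S14 (18U), 30U left
rack 7: place S15 (19U), 11U left

7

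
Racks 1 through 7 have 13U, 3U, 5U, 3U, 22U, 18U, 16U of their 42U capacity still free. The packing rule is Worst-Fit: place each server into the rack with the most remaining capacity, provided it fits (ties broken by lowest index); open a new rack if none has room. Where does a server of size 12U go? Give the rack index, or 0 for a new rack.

Racks with room: rack 1 (13U), rack 5 (22U), rack 6 (18U), rack 7 (16U).
Most room is rack 5 with 22U free.

5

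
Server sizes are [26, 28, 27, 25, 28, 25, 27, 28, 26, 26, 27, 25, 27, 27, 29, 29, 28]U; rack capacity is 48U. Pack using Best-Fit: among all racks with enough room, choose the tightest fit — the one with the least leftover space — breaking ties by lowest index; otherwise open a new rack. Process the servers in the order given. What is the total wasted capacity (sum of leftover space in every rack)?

358

Put 26U in rack 1; 22U remain.
Put 28U in rack 2; 20U remain.
Put 27U in rack 3; 21U remain.
Put 25U in rack 4; 23U remain.
Put 28U in rack 5; 20U remain.
Put 25U in rack 6; 23U remain.
Put 27U in rack 7; 21U remain.
Put 28U in rack 8; 20U remain.
Put 26U in rack 9; 22U remain.
Put 26U in rack 10; 22U remain.
Put 27U in rack 11; 21U remain.
Put 25U in rack 12; 23U remain.
Put 27U in rack 13; 21U remain.
Put 27U in rack 14; 21U remain.
Put 29U in rack 15; 19U remain.
Put 29U in rack 16; 19U remain.
Put 28U in rack 17; 20U remain.
17 racks × 48U = 816U; used 458U; unused 358U.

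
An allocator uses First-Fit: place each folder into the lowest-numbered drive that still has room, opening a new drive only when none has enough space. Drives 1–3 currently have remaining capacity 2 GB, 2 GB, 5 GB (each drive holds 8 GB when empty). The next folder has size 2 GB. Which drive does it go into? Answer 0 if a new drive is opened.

Drives with room: drive 1 (2 GB), drive 2 (2 GB), drive 3 (5 GB).
The first with room is drive 1.

1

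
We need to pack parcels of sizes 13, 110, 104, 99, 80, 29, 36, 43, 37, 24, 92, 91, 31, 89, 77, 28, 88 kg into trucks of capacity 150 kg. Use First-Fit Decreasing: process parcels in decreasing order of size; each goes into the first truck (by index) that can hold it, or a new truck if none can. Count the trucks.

Sorted descending: 110, 104, 99, 92, 91, 89, 88, 80, 77, 43, 37, 36, 31, 29, 28, 24, 13.
truck 1: place 110 kg, 40 kg left
truck 2: place 104 kg, 46 kg left
truck 3: place 99 kg, 51 kg left
truck 4: place 92 kg, 58 kg left
truck 5: place 91 kg, 59 kg left
truck 6: place 89 kg, 61 kg left
truck 7: place 88 kg, 62 kg left
truck 8: place 80 kg, 70 kg left
truck 9: place 77 kg, 73 kg left
truck 2: place 43 kg, 3 kg left
truck 1: place 37 kg, 3 kg left
truck 3: place 36 kg, 15 kg left
truck 4: place 31 kg, 27 kg left
truck 5: place 29 kg, 30 kg left
truck 5: place 28 kg, 2 kg left
truck 4: place 24 kg, 3 kg left
truck 3: place 13 kg, 2 kg left
Final trucks: [110,37] [104,43] [99,36,13] [92,31,24] [91,29,28] [89] [88] [80] [77].

9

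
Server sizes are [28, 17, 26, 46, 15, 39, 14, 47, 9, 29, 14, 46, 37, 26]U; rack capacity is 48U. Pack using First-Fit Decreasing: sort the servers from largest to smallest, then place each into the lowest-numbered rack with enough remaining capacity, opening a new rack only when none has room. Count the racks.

9

Sorted descending: 47, 46, 46, 39, 37, 29, 28, 26, 26, 17, 15, 14, 14, 9.
47U → rack 1 (remaining 1U)
46U → rack 2 (remaining 2U)
46U → rack 3 (remaining 2U)
39U → rack 4 (remaining 9U)
37U → rack 5 (remaining 11U)
29U → rack 6 (remaining 19U)
28U → rack 7 (remaining 20U)
26U → rack 8 (remaining 22U)
26U → rack 9 (remaining 22U)
17U → rack 6 (remaining 2U)
15U → rack 7 (remaining 5U)
14U → rack 8 (remaining 8U)
14U → rack 9 (remaining 8U)
9U → rack 4 (remaining 0U)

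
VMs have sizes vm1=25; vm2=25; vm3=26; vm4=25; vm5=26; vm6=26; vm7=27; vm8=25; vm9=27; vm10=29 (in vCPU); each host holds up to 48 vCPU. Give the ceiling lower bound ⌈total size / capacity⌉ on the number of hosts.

Total size = 25 + 25 + 26 + 25 + 26 + 26 + 27 + 25 + 27 + 29 = 261 vCPU.
⌈261 / 48⌉ = 6.

6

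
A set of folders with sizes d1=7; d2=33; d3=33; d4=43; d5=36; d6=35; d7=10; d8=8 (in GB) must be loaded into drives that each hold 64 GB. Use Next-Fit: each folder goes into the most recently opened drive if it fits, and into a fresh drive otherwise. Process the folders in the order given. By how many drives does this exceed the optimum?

Next-Fit: [7,33] [33] [43] [36] [35,10,8] → 5 drives.
5 folders exceed 32 GB (half the capacity), and no two of those can share a drive, so at least 5 drives are needed.
So 5 is already optimal.

0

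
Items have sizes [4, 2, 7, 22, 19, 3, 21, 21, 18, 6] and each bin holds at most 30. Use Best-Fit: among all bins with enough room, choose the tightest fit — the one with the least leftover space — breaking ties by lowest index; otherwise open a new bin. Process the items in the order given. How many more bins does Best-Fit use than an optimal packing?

1

Best-Fit: [4,2,7] [22,3] [19] [21,6] [21] [18] → 6 bins.
Total size 123; any packing needs at least ⌈123/30⌉ = 5 bins.
An optimal packing achieves that bound: [22,7] [21,6,3] [21,4,2] [19] [18] → 5 bins.
Excess: 6 − 5 = 1.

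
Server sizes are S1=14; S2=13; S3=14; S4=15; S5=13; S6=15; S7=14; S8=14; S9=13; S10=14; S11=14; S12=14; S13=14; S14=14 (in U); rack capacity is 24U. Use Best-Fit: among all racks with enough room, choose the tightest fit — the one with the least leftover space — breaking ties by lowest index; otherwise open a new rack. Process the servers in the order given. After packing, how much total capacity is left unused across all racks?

141

S1 (14U) → rack 1 (remaining 10U)
S2 (13U) → rack 2 (remaining 11U)
S3 (14U) → rack 3 (remaining 10U)
S4 (15U) → rack 4 (remaining 9U)
S5 (13U) → rack 5 (remaining 11U)
S6 (15U) → rack 6 (remaining 9U)
S7 (14U) → rack 7 (remaining 10U)
S8 (14U) → rack 8 (remaining 10U)
S9 (13U) → rack 9 (remaining 11U)
S10 (14U) → rack 10 (remaining 10U)
S11 (14U) → rack 11 (remaining 10U)
S12 (14U) → rack 12 (remaining 10U)
S13 (14U) → rack 13 (remaining 10U)
S14 (14U) → rack 14 (remaining 10U)
14 racks × 24U = 336U; used 195U; unused 141U.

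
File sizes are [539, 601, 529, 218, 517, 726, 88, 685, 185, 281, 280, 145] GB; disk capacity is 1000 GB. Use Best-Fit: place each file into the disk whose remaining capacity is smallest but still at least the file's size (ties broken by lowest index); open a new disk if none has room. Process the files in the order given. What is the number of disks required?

6 disks

disk 1: place 539 GB, 461 GB left
disk 2: place 601 GB, 399 GB left
disk 3: place 529 GB, 471 GB left
disk 2: place 218 GB, 181 GB left
disk 4: place 517 GB, 483 GB left
disk 5: place 726 GB, 274 GB left
disk 2: place 88 GB, 93 GB left
disk 6: place 685 GB, 315 GB left
disk 5: place 185 GB, 89 GB left
disk 6: place 281 GB, 34 GB left
disk 1: place 280 GB, 181 GB left
disk 1: place 145 GB, 36 GB left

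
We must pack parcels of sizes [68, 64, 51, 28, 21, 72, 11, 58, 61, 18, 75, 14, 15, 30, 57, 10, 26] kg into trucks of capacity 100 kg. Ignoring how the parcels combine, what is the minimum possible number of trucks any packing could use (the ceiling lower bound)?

Total size = 68 + 64 + 51 + 28 + 21 + 72 + 11 + 58 + 61 + 18 + 75 + 14 + 15 + 30 + 57 + 10 + 26 = 679 kg.
⌈679 / 100⌉ = 7.

7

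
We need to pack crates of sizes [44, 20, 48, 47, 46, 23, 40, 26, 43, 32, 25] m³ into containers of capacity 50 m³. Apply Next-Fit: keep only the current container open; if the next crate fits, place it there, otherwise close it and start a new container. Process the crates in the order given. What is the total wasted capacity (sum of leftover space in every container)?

156

44 m³ → container 1 (remaining 6 m³)
20 m³ → container 2 (remaining 30 m³)
48 m³ → container 3 (remaining 2 m³)
47 m³ → container 4 (remaining 3 m³)
46 m³ → container 5 (remaining 4 m³)
23 m³ → container 6 (remaining 27 m³)
40 m³ → container 7 (remaining 10 m³)
26 m³ → container 8 (remaining 24 m³)
43 m³ → container 9 (remaining 7 m³)
32 m³ → container 10 (remaining 18 m³)
25 m³ → container 11 (remaining 25 m³)
11 containers × 50 m³ = 550 m³; used 394 m³; unused 156 m³.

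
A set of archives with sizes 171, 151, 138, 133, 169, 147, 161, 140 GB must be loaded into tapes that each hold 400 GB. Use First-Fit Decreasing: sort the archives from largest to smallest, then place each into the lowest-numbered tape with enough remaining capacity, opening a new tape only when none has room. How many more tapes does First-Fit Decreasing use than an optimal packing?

First-Fit Decreasing: [171,169] [161,151] [147,140] [138,133] → 4 tapes.
Total size 1210 GB; any packing needs at least ⌈1210/400⌉ = 4 tapes.
So 4 is already optimal.

0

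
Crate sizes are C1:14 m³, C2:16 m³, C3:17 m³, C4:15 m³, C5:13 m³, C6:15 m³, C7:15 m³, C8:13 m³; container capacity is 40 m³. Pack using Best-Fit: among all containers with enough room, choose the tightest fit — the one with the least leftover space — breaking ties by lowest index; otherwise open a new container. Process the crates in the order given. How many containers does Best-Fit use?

container 1: place C1 (14 m³), 26 m³ left
container 1: place C2 (16 m³), 10 m³ left
container 2: place C3 (17 m³), 23 m³ left
container 2: place C4 (15 m³), 8 m³ left
container 3: place C5 (13 m³), 27 m³ left
container 3: place C6 (15 m³), 12 m³ left
container 4: place C7 (15 m³), 25 m³ left
container 4: place C8 (13 m³), 12 m³ left

4 containers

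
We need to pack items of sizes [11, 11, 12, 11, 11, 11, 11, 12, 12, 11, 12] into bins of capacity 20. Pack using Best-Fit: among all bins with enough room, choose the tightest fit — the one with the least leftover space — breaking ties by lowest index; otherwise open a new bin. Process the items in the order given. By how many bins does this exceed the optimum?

Best-Fit: [11] [11] [12] [11] [11] [11] [11] [12] [12] [11] [12] → 11 bins.
11 items exceed 10 (half the capacity), and no two of those can share a bin, so at least 11 bins are needed.
So 11 is already optimal.

0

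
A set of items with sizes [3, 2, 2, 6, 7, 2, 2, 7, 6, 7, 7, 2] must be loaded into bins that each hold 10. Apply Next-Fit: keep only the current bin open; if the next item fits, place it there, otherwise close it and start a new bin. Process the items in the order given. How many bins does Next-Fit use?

3 → bin 1 (remaining 7)
2 → bin 1 (remaining 5)
2 → bin 1 (remaining 3)
6 → bin 2 (remaining 4)
7 → bin 3 (remaining 3)
2 → bin 3 (remaining 1)
2 → bin 4 (remaining 8)
7 → bin 4 (remaining 1)
6 → bin 5 (remaining 4)
7 → bin 6 (remaining 3)
7 → bin 7 (remaining 3)
2 → bin 7 (remaining 1)

7 bins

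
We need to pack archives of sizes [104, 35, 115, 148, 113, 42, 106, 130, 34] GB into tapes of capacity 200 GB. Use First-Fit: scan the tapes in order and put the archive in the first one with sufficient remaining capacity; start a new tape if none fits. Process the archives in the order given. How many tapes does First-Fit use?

tape 1: place 104 GB, 96 GB left
tape 1: place 35 GB, 61 GB left
tape 2: place 115 GB, 85 GB left
tape 3: place 148 GB, 52 GB left
tape 4: place 113 GB, 87 GB left
tape 1: place 42 GB, 19 GB left
tape 5: place 106 GB, 94 GB left
tape 6: place 130 GB, 70 GB left
tape 2: place 34 GB, 51 GB left
Final tapes: [104,35,42] [115,34] [148] [113] [106] [130].

6 tapes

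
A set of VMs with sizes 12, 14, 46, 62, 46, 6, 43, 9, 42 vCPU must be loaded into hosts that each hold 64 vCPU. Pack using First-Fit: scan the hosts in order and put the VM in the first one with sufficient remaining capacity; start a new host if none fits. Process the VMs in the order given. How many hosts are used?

6

12 vCPU → host 1 (remaining 52 vCPU)
14 vCPU → host 1 (remaining 38 vCPU)
46 vCPU → host 2 (remaining 18 vCPU)
62 vCPU → host 3 (remaining 2 vCPU)
46 vCPU → host 4 (remaining 18 vCPU)
6 vCPU → host 1 (remaining 32 vCPU)
43 vCPU → host 5 (remaining 21 vCPU)
9 vCPU → host 1 (remaining 23 vCPU)
42 vCPU → host 6 (remaining 22 vCPU)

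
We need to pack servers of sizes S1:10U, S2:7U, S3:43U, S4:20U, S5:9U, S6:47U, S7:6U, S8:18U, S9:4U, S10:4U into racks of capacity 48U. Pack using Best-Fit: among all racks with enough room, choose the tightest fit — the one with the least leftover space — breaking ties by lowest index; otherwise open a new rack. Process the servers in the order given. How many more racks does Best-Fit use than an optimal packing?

Best-Fit: [10,7,20,9] [43,4] [47] [6,18,4] → 4 racks.
Total size 168U; any packing needs at least ⌈168/48⌉ = 4 racks.
So 4 is already optimal.

0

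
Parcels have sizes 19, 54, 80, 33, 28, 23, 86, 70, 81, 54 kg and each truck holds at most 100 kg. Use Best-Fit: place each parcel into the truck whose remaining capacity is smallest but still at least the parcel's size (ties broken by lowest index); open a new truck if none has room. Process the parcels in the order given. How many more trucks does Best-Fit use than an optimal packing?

1

Best-Fit: [19,54,23] [80] [33,28] [86] [70] [81] [54] → 7 trucks.
Total size 528 kg; any packing needs at least ⌈528/100⌉ = 6 trucks.
An optimal packing achieves that bound: [86] [81,19] [80] [70,28] [54,33] [54,23] → 6 trucks.
Excess: 7 − 6 = 1.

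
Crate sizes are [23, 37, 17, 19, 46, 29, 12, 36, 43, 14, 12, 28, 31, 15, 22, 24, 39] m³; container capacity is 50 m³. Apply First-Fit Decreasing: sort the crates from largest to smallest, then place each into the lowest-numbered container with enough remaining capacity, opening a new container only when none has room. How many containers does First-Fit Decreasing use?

Sorted descending: 46, 43, 39, 37, 36, 31, 29, 28, 24, 23, 22, 19, 17, 15, 14, 12, 12.
container 1: place 46 m³, 4 m³ left
container 2: place 43 m³, 7 m³ left
container 3: place 39 m³, 11 m³ left
container 4: place 37 m³, 13 m³ left
container 5: place 36 m³, 14 m³ left
container 6: place 31 m³, 19 m³ left
container 7: place 29 m³, 21 m³ left
container 8: place 28 m³, 22 m³ left
container 9: place 24 m³, 26 m³ left
container 9: place 23 m³, 3 m³ left
container 8: place 22 m³, 0 m³ left
container 6: place 19 m³, 0 m³ left
container 7: place 17 m³, 4 m³ left
container 10: place 15 m³, 35 m³ left
container 5: place 14 m³, 0 m³ left
container 4: place 12 m³, 1 m³ left
container 10: place 12 m³, 23 m³ left
Final containers: [46] [43] [39] [37,12] [36,14] [31,19] [29,17] [28,22] [24,23] [15,12].

10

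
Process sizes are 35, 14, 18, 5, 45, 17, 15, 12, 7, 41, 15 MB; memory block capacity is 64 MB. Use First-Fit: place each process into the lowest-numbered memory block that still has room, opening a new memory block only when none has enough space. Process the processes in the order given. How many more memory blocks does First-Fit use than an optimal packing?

0

First-Fit: [35,14,5,7] [18,45] [17,15,12,15] [41] → 4 memory blocks.
Total size 224 MB; any packing needs at least ⌈224/64⌉ = 4 memory blocks.
So 4 is already optimal.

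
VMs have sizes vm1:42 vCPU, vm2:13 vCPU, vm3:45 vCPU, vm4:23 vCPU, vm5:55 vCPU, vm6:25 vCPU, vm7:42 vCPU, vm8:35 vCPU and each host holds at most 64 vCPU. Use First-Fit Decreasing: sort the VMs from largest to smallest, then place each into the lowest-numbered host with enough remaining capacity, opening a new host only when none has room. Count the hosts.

6 hosts

Sorted descending: 55, 45, 42, 42, 35, 25, 23, 13.
Put 55 vCPU in host 1; 9 vCPU remain.
Put 45 vCPU in host 2; 19 vCPU remain.
Put 42 vCPU in host 3; 22 vCPU remain.
Put 42 vCPU in host 4; 22 vCPU remain.
Put 35 vCPU in host 5; 29 vCPU remain.
Put 25 vCPU in host 5; 4 vCPU remain.
Put 23 vCPU in host 6; 41 vCPU remain.
Put 13 vCPU in host 2; 6 vCPU remain.
Final hosts: [55] [45,13] [42] [42] [35,25] [23].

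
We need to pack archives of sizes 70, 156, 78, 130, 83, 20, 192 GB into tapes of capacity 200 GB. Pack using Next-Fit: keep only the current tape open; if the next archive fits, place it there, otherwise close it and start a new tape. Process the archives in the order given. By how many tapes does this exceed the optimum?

Next-Fit: [70] [156] [78] [130] [83,20] [192] → 6 tapes.
Total size 729 GB; any packing needs at least ⌈729/200⌉ = 4 tapes.
An optimal packing achieves that bound: [192] [156,20] [130,70] [83,78] → 4 tapes.
Excess: 6 − 4 = 2.

2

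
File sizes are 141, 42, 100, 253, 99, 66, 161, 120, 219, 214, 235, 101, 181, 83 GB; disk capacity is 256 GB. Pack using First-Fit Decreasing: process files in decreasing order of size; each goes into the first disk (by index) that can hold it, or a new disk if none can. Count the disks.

9 disks

Sorted descending: 253, 235, 219, 214, 181, 161, 141, 120, 101, 100, 99, 83, 66, 42.
253 GB → disk 1 (remaining 3 GB)
235 GB → disk 2 (remaining 21 GB)
219 GB → disk 3 (remaining 37 GB)
214 GB → disk 4 (remaining 42 GB)
181 GB → disk 5 (remaining 75 GB)
161 GB → disk 6 (remaining 95 GB)
141 GB → disk 7 (remaining 115 GB)
120 GB → disk 8 (remaining 136 GB)
101 GB → disk 7 (remaining 14 GB)
100 GB → disk 8 (remaining 36 GB)
99 GB → disk 9 (remaining 157 GB)
83 GB → disk 6 (remaining 12 GB)
66 GB → disk 5 (remaining 9 GB)
42 GB → disk 4 (remaining 0 GB)
Final disks: [253] [235] [219] [214,42] [181,66] [161,83] [141,101] [120,100] [99].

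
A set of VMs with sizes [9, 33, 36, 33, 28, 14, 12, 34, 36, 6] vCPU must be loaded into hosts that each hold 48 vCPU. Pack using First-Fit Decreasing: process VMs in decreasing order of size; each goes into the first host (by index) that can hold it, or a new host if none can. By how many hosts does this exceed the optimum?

First-Fit Decreasing: [36,12] [36,9] [34,14] [33,6] [33] [28] → 6 hosts.
Total size 241 vCPU; any packing needs at least ⌈241/48⌉ = 6 hosts.
So 6 is already optimal.

0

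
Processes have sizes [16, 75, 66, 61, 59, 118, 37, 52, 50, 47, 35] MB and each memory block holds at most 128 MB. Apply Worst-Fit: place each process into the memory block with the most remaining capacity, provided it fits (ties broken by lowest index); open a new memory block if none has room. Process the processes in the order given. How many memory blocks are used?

6 memory blocks

memory block 1: place 16 MB, 112 MB left
memory block 1: place 75 MB, 37 MB left
memory block 2: place 66 MB, 62 MB left
memory block 2: place 61 MB, 1 MB left
memory block 3: place 59 MB, 69 MB left
memory block 4: place 118 MB, 10 MB left
memory block 3: place 37 MB, 32 MB left
memory block 5: place 52 MB, 76 MB left
memory block 5: place 50 MB, 26 MB left
memory block 6: place 47 MB, 81 MB left
memory block 6: place 35 MB, 46 MB left
Final memory blocks: [16,75] [66,61] [59,37] [118] [52,50] [47,35].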